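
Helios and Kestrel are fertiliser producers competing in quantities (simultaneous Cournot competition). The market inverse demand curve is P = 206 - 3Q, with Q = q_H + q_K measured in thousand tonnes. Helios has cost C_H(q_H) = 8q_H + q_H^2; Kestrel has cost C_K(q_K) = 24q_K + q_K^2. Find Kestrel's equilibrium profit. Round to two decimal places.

982.54

Helios's profit: π_H = (206 - 3Q)q_H - (8q_H + q_H²). Setting ∂π_H/∂q_H = 0: 198 - 8q_H - 3(q_K) = 0.
Kestrel's first-order condition: 182 - 8q_K - 3(q_H) = 0.
Best responses: q_H = (198 - 3q_K)/8, q_K = (182 - 3q_H)/8.
Solving the pair: q_H = 1038/55, q_K = 862/55.
Price P = 206 - 3·(380/11) = 1126/11.
Kestrel's profit: (1126/11)·(862/55) - 24·(862/55) - (862/55)² = 982.5375.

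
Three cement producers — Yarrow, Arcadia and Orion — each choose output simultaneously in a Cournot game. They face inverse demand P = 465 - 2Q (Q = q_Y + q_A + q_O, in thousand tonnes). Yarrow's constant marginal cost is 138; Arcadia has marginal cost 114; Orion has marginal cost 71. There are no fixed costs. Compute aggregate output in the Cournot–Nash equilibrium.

134

Yarrow's profit: π_Y = (465 - 2Q)q_Y - (138q_Y). Setting ∂π_Y/∂q_Y = 0: 327 - 4q_Y - 2(q_A + q_O) = 0.
Arcadia's profit: π_A = (465 - 2Q)q_A - (114q_A). Setting ∂π_A/∂q_A = 0: 351 - 4q_A - 2(q_Y + q_O) = 0.
Orion's first-order condition: 394 - 4q_O - 2(q_Y + q_A) = 0.
Summing all 3 equations gives 1072 − 8Q = 0, hence Q = 134.
Back-substituting: q_Y = (327 − 268)/2 = 59/2, q_A = (351 − 268)/2 = 83/2, q_O = (394 − 268)/2 = 63.
Total output Q = 59/2 + 83/2 + 63 = 134.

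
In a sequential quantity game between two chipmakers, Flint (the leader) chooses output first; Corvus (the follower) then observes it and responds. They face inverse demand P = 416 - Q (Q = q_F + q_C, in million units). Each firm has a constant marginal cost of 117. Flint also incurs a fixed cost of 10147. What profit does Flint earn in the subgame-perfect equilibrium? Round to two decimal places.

The follower Corvus best-responds to any q_F: π_C = (416 - Q)q_C - 117q_C.
∂π_C/∂q_C = 299 - q_F - 2q_C = 0 gives the reaction function q_C = (299 - q_F)/2.
The leader anticipates this reaction. Substituting into P = 416 - Q gives P = 533/2 - (1/2)q_F, so π_F = (533/2 - (1/2)q_F)q_F - 117q_F.
Maximising: ∂π_F/∂q_F = 299/2 - q_F = 0, giving q_F = 299/2.
Then q_C = (299 - 299/2)/2 = 299/4.
Price P = 416 - 897/4 = 767/4.
Flint's profit: (767/4 - 117)·(299/2) - 10147 = 1028.1250.

1028.13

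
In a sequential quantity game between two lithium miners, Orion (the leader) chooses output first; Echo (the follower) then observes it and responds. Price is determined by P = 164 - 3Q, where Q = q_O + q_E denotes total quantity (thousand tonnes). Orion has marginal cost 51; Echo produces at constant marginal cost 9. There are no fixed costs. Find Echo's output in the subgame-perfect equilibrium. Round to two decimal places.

19.92

The follower Echo best-responds to any q_O: π_E = (164 - 3Q)q_E - 9q_E.
∂π_E/∂q_E = 155 - 3q_O - 6q_E = 0 gives the reaction function q_E = (155 - 3q_O)/6.
The leader anticipates this reaction. Substituting into P = 164 - 3Q gives P = 173/2 - (3/2)q_O, so π_O = (173/2 - (3/2)q_O)q_O - 51q_O.
Leader FOC: 71/2 - 3q_O = 0, so q_O = 71/6.
Then q_E = (155 - 3·(71/6))/6 = 239/12.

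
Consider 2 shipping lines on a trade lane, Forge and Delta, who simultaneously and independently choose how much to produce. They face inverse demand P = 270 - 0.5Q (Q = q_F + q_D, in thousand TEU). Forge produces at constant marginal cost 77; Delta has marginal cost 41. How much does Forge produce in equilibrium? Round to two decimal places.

104.67

Forge's profit: π_F = (270 - 0.5Q)q_F - (77q_F). Setting ∂π_F/∂q_F = 0: 193 - q_F - (1/2)(q_D) = 0.
Delta's profit: π_D = (270 - 0.5Q)q_D - (41q_D). Setting ∂π_D/∂q_D = 0: 229 - q_D - (1/2)(q_F) = 0.
Rearranging gives the reaction functions q_F = (193 - (1/2)q_D) and q_D = (229 - (1/2)q_F).
Solving the pair: q_F = 314/3, q_D = 530/3.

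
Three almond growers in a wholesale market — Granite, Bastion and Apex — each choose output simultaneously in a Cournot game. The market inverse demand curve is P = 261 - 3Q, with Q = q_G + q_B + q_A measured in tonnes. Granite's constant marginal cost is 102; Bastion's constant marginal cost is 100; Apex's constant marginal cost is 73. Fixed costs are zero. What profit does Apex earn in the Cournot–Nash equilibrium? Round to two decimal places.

Granite's profit: π_G = (261 - 3Q)q_G - (102q_G). Setting ∂π_G/∂q_G = 0: 159 - 6q_G - 3(q_B + q_A) = 0.
Bastion's profit: π_B = (261 - 3Q)q_B - (100q_B). Setting ∂π_B/∂q_B = 0: 161 - 6q_B - 3(q_G + q_A) = 0.
Apex's first-order condition: 188 - 6q_A - 3(q_G + q_B) = 0.
Adding the 3 first-order conditions: 508 − 12Q = 0, so Q = 127/3.
Back-substituting: q_G = (159 − 127)/3 = 32/3, q_B = (161 − 127)/3 = 34/3, q_A = (188 − 127)/3 = 61/3.
Price P = 261 - 3·(127/3) = 134.
Apex's profit: (134 - 73)·(61/3) = 1240.3333.

1240.33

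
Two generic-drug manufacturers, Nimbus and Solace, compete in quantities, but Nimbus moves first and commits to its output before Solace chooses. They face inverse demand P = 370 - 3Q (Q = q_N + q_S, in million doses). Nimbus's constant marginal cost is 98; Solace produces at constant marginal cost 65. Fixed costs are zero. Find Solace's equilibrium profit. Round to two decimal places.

Solve by backward induction. Given q_N, the follower Solace maximises π_S = (370 - 3q_N - 3q_S)q_S - 65q_S.
Setting the follower's marginal profit to zero, 305 - 3q_N - 6q_S = 0, i.e. q_S = (305 - 3q_N)/6.
Nimbus substitutes q_S(q_N) into its own profit: π_N = q_N(370 - 3q_N - (305 - 3q_N)/2) - 98q_N = (435/2 - (3/2)q_N)q_N - 98q_N.
Maximising: ∂π_N/∂q_N = 239/2 - 3q_N = 0, giving q_N = 239/6.
Then q_S = (305 - 3·(239/6))/6 = 371/12.
Price P = 370 - 3·(283/4) = 631/4.
Solace's profit: (631/4 - 65)·(371/12) = 2867.5208.

2867.52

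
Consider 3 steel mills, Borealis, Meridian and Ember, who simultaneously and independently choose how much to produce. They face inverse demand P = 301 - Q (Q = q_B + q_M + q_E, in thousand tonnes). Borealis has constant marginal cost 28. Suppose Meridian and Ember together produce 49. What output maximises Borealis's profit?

112

With rivals' combined output fixed at 49, Borealis's profit is π_B = (301 - 49 - q_B)q_B - (28q_B) = (252 - q_B)q_B - (28q_B).
∂π_B/∂q_B = 224 - 2q_B = 0, so q_B = 112.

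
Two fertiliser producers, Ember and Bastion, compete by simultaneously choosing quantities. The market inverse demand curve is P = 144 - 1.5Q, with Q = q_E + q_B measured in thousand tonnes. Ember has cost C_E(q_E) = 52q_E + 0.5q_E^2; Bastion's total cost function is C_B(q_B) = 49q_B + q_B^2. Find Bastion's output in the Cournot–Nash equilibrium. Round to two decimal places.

Ember's profit: π_E = (144 - 1.5Q)q_E - (52q_E + (1/2)q_E²). Setting ∂π_E/∂q_E = 0: 92 - 4q_E - (3/2)(q_B) = 0.
Bastion's first-order condition: 95 - 5q_B - (3/2)(q_E) = 0.
Best responses: q_E = (92 - (3/2)q_B)/4, q_B = (95 - (3/2)q_E)/5.
Substituting one into the other gives q_E = 1270/71 and q_B = 968/71.

13.63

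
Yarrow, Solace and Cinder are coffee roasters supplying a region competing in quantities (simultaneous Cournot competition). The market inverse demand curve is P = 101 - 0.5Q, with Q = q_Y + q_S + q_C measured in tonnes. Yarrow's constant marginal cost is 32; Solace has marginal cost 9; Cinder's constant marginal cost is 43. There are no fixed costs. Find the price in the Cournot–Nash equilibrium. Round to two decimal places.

Yarrow's profit: π_Y = (101 - 0.5Q)q_Y - (32q_Y). Setting ∂π_Y/∂q_Y = 0: 69 - q_Y - (1/2)(q_S + q_C) = 0.
Solace's profit: π_S = (101 - 0.5Q)q_S - (9q_S). Setting ∂π_S/∂q_S = 0: 92 - q_S - (1/2)(q_Y + q_C) = 0.
Cinder's profit: π_C = (101 - 0.5Q)q_C - (43q_C). Setting ∂π_C/∂q_C = 0: 58 - q_C - (1/2)(q_Y + q_S) = 0.
Adding the 3 first-order conditions: 219 − 2Q = 0, so Q = 219/2.
Back-substituting: q_Y = (69 − 219/4)/(1/2) = 57/2, q_S = (92 − 219/4)/(1/2) = 149/2, q_C = (58 − 219/4)/(1/2) = 13/2.
Total output Q = 219/2, so price P = 101 - (1/2)·(219/2) = 185/4.

46.25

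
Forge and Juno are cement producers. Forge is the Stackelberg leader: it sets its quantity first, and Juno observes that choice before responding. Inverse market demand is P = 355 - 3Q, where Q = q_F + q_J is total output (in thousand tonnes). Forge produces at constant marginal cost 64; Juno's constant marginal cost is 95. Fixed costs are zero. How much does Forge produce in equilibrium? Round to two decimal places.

53.67

Solve by backward induction. Given q_F, the follower Juno maximises π_J = (355 - 3q_F - 3q_J)q_J - 95q_J.
Setting the follower's marginal profit to zero, 260 - 3q_F - 6q_J = 0, i.e. q_J = (260 - 3q_F)/6.
Forge substitutes q_J(q_F) into its own profit: π_F = q_F(355 - 3q_F - (260 - 3q_F)/2) - 64q_F = (225 - (3/2)q_F)q_F - 64q_F.
Leader FOC: 161 - 3q_F = 0, so q_F = 161/3.
Then q_J = (260 - 3·(161/3))/6 = 33/2.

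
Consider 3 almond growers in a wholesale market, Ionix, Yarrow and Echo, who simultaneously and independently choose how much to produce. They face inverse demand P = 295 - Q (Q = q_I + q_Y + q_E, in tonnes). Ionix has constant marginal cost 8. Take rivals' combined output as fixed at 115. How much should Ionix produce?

With rivals' combined output fixed at 115, Ionix's profit is π_I = (295 - 115 - q_I)q_I - (8q_I) = (180 - q_I)q_I - (8q_I).
∂π_I/∂q_I = 172 - 2q_I = 0, so q_I = 86.

86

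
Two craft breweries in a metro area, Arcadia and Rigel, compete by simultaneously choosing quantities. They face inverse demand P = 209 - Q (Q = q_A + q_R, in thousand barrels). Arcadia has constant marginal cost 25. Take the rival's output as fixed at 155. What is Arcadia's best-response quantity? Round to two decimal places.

14.50

With the rival's output fixed at 155, Arcadia's profit is π_A = (209 - 155 - q_A)q_A - (25q_A) = (54 - q_A)q_A - (25q_A).
∂π_A/∂q_A = 29 - 2q_A = 0, so q_A = 29/2.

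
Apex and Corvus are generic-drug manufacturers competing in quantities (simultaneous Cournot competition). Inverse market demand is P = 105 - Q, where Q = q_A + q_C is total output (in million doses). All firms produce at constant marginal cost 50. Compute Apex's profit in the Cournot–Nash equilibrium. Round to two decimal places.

336.11

A representative firm's profit is π_i = q_i(105 - Q) - 50q_i.
Setting ∂π_i/∂q_i = 0 with rivals' quantities fixed: 55 - 2q_i - q_j = 0.
With identical firms every q_j equals q_i, so q_j = q_i and 55 = 3q_i, giving q_i = 55/3.
Price P = 105 - 110/3 = 205/3.
Apex's profit: (205/3 - 50)·(55/3) = 336.1111.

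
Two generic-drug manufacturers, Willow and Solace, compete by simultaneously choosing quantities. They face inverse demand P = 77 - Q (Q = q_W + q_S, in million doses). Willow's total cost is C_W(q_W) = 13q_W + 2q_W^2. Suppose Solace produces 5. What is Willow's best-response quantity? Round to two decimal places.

9.83

With the rival's output fixed at 5, Willow's profit is π_W = (77 - 5 - q_W)q_W - (13q_W + 2q_W²) = (72 - q_W)q_W - (13q_W + 2q_W²).
∂π_W/∂q_W = 59 - 6q_W = 0, so q_W = 59/6.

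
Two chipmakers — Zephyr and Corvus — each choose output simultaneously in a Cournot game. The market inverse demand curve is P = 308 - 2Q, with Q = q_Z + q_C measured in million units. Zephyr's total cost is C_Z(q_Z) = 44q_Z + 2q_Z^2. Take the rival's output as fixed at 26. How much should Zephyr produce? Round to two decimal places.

With the rival's output fixed at 26, Zephyr's profit is π_Z = (308 - 2·26 - 2q_Z)q_Z - (44q_Z + 2q_Z²) = (256 - 2q_Z)q_Z - (44q_Z + 2q_Z²).
∂π_Z/∂q_Z = 212 - 8q_Z = 0, so q_Z = 53/2.

26.50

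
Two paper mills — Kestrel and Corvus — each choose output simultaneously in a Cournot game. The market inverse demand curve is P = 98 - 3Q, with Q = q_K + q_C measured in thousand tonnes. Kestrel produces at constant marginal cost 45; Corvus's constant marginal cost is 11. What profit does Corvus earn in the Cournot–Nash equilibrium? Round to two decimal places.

Kestrel's profit: π_K = (98 - 3Q)q_K - (45q_K). Setting ∂π_K/∂q_K = 0: 53 - 6q_K - 3(q_C) = 0.
Corvus's profit: π_C = (98 - 3Q)q_C - (11q_C). Setting ∂π_C/∂q_C = 0: 87 - 6q_C - 3(q_K) = 0.
Best responses: q_K = (53 - 3q_C)/6, q_C = (87 - 3q_K)/6.
Substituting one into the other gives q_K = 19/9 and q_C = 121/9.
Price P = 98 - 3·(140/9) = 154/3.
Corvus's profit: (154/3 - 11)·(121/9) = 542.2593.

542.26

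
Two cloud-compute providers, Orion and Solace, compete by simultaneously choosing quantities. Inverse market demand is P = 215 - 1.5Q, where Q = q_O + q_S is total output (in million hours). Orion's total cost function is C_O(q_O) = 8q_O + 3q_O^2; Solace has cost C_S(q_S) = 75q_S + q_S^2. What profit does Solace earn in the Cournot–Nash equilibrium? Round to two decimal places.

Orion's profit: π_O = (215 - 1.5Q)q_O - (8q_O + 3q_O²). Setting ∂π_O/∂q_O = 0: 207 - 9q_O - (3/2)(q_S) = 0.
Solace's profit: π_S = (215 - 1.5Q)q_S - (75q_S + q_S²). Setting ∂π_S/∂q_S = 0: 140 - 5q_S - (3/2)(q_O) = 0.
Rearranging gives the reaction functions q_O = (207 - (3/2)q_S)/9 and q_S = (140 - (3/2)q_O)/5.
Substituting one into the other gives q_O = 1100/57 and q_S = 422/19.
Price P = 215 - (3/2)·41.5088 = 152.7368.
Solace's profit: 152.7368·(422/19) - 75·(422/19) - (422/19)² = 1233.2687.

1233.27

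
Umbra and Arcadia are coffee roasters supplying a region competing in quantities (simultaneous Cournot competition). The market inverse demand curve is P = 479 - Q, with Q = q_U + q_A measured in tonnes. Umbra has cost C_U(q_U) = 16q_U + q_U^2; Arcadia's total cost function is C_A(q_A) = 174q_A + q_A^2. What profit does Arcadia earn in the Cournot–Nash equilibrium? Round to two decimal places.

5093.77

Umbra's profit: π_U = (479 - Q)q_U - (16q_U + q_U²). Setting ∂π_U/∂q_U = 0: 463 - 4q_U - (q_A) = 0.
Arcadia's profit: π_A = (479 - Q)q_A - (174q_A + q_A²). Setting ∂π_A/∂q_A = 0: 305 - 4q_A - (q_U) = 0.
Rearranging gives the reaction functions q_U = (463 - q_A)/4 and q_A = (305 - q_U)/4.
Substituting one into the other gives q_U = 1547/15 and q_A = 757/15.
Price P = 479 - 768/5 = 1627/5.
Arcadia's profit: (1627/5)·(757/15) - 174·(757/15) - (757/15)² = 5093.7689.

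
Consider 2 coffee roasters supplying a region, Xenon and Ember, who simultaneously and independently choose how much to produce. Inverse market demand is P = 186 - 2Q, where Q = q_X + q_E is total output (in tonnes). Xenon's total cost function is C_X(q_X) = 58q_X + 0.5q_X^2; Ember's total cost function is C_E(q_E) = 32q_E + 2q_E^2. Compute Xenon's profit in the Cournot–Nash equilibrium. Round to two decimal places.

Xenon's profit: π_X = (186 - 2Q)q_X - (58q_X + (1/2)q_X²). Setting ∂π_X/∂q_X = 0: 128 - 5q_X - 2(q_E) = 0.
Ember's first-order condition: 154 - 8q_E - 2(q_X) = 0.
Best responses: q_X = (128 - 2q_E)/5, q_E = (154 - 2q_X)/8.
Substituting one into the other gives q_X = 179/9 and q_E = 257/18.
Price P = 186 - 2·(205/6) = 353/3.
Xenon's profit: (353/3)·(179/9) - 58·(179/9) - (1/2)(179/9)² = 988.9198.

988.92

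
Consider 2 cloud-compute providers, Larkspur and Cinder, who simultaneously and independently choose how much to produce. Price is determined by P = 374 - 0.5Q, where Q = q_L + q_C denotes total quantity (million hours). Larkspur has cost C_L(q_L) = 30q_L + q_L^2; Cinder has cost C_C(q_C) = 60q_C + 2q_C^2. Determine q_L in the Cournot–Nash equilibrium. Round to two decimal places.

Larkspur's profit: π_L = (374 - 0.5Q)q_L - (30q_L + q_L²). Setting ∂π_L/∂q_L = 0: 344 - 3q_L - (1/2)(q_C) = 0.
Cinder's first-order condition: 314 - 5q_C - (1/2)(q_L) = 0.
Rearranging gives the reaction functions q_L = (344 - (1/2)q_C)/3 and q_C = (314 - (1/2)q_L)/5.
Solving the pair: q_L = 105.9661, q_C = 52.2034.

105.97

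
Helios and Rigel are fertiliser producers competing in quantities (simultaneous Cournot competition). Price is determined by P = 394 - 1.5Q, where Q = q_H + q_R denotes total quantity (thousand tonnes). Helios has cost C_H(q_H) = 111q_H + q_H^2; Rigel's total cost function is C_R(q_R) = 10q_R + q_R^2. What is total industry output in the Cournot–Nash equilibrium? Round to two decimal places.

102.62

Helios's profit: π_H = (394 - 1.5Q)q_H - (111q_H + q_H²). Setting ∂π_H/∂q_H = 0: 283 - 5q_H - (3/2)(q_R) = 0.
Rigel's first-order condition: 384 - 5q_R - (3/2)(q_H) = 0.
Best responses: q_H = (283 - (3/2)q_R)/5, q_R = (384 - (3/2)q_H)/5.
Solving the pair: q_H = 36.8791, q_R = 65.7363.
Total output Q = 36.8791 + 65.7363 = 1334/13.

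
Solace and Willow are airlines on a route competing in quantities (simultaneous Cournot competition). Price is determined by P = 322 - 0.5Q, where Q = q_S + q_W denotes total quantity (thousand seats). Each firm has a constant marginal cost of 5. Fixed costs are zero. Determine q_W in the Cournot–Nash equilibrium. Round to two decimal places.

Each firm earns π_i = (322 - 0.5Q)q_i - 5q_i.
First-order condition (treating rivals' output as given): 317 - q_i - (1/2)q_j = 0.
By symmetry each firm produces the same amount; substituting q_j = q_i yields q_i = 317/(3/2) = 634/3.

211.33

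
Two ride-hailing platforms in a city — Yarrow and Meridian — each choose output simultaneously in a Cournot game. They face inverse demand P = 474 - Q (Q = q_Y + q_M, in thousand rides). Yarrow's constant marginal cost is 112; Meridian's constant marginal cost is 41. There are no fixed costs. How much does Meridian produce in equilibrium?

Yarrow's profit: π_Y = (474 - Q)q_Y - (112q_Y). Setting ∂π_Y/∂q_Y = 0: 362 - 2q_Y - (q_M) = 0.
Meridian's first-order condition: 433 - 2q_M - (q_Y) = 0.
Best responses: q_Y = (362 - q_M)/2, q_M = (433 - q_Y)/2.
Solving the pair: q_Y = 97, q_M = 168.

168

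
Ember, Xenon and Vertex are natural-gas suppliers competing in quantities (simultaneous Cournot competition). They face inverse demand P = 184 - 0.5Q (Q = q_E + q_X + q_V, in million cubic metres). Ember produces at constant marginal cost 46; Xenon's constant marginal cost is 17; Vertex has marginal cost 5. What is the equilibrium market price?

Ember's profit: π_E = (184 - 0.5Q)q_E - (46q_E). Setting ∂π_E/∂q_E = 0: 138 - q_E - (1/2)(q_X + q_V) = 0.
Xenon's profit: π_X = (184 - 0.5Q)q_X - (17q_X). Setting ∂π_X/∂q_X = 0: 167 - q_X - (1/2)(q_E + q_V) = 0.
Vertex's first-order condition: 179 - q_V - (1/2)(q_E + q_X) = 0.
Adding the 3 conditions: 484 − Q − Q = 0, i.e. Q = 242.
Back-substituting: q_E = (138 − 121)/(1/2) = 34, q_X = (167 − 121)/(1/2) = 92, q_V = (179 − 121)/(1/2) = 116.
Total output Q = 242, so price P = 184 - (1/2)·242 = 63.

63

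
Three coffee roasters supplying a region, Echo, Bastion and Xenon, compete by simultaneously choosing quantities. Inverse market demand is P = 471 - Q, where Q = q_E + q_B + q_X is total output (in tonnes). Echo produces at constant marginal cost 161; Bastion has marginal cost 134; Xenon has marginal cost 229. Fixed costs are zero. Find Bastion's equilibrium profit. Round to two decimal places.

13167.56

Echo's profit: π_E = (471 - Q)q_E - (161q_E). Setting ∂π_E/∂q_E = 0: 310 - 2q_E - (q_B + q_X) = 0.
Bastion's first-order condition: 337 - 2q_B - (q_E + q_X) = 0.
Xenon's first-order condition: 242 - 2q_X - (q_E + q_B) = 0.
Adding the 3 first-order conditions: 889 − 4Q = 0, so Q = 889/4.
Back-substituting: q_E = (310 − 889/4) = 351/4, q_B = (337 − 889/4) = 459/4, q_X = (242 − 889/4) = 79/4.
Price P = 471 - 889/4 = 995/4.
Bastion's profit: (995/4 - 134)·(459/4) = 13167.5625.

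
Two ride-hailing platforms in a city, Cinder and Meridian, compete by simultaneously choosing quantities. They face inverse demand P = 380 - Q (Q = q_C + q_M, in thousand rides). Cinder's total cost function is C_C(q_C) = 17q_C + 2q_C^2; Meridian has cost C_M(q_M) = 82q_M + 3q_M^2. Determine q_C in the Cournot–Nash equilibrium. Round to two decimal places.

Cinder's profit: π_C = (380 - Q)q_C - (17q_C + 2q_C²). Setting ∂π_C/∂q_C = 0: 363 - 6q_C - (q_M) = 0.
Meridian's first-order condition: 298 - 8q_M - (q_C) = 0.
Best responses: q_C = (363 - q_M)/6, q_M = (298 - q_C)/8.
Solving the pair: q_C = 55.4468, q_M = 1425/47.

55.45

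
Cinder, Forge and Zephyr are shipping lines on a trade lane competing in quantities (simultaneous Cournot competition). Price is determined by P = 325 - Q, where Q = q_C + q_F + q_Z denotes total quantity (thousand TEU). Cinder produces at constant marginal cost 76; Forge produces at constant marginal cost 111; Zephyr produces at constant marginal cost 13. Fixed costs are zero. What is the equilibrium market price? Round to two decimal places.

Cinder's profit: π_C = (325 - Q)q_C - (76q_C). Setting ∂π_C/∂q_C = 0: 249 - 2q_C - (q_F + q_Z) = 0.
Forge's profit: π_F = (325 - Q)q_F - (111q_F). Setting ∂π_F/∂q_F = 0: 214 - 2q_F - (q_C + q_Z) = 0.
Zephyr's first-order condition: 312 - 2q_Z - (q_C + q_F) = 0.
Adding the 3 conditions: 775 − 2Q − 2Q = 0, i.e. Q = 775/4.
Back-substituting: q_C = (249 − 775/4) = 221/4, q_F = (214 − 775/4) = 81/4, q_Z = (312 − 775/4) = 473/4.
Total output Q = 775/4, so price P = 325 - 775/4 = 525/4.

131.25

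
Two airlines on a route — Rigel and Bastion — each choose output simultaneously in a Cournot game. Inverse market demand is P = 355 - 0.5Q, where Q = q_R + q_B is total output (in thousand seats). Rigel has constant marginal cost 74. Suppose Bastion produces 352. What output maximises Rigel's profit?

105

With the rival's output fixed at 352, Rigel's profit is π_R = (355 - (1/2)·352 - (1/2)q_R)q_R - (74q_R) = (179 - (1/2)q_R)q_R - (74q_R).
∂π_R/∂q_R = 105 - q_R = 0, so q_R = 105.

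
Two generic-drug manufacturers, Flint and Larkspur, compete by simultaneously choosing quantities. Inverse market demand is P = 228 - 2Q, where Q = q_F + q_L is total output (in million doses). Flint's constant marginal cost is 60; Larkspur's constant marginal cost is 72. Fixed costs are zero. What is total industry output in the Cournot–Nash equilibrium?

Flint's profit: π_F = (228 - 2Q)q_F - (60q_F). Setting ∂π_F/∂q_F = 0: 168 - 4q_F - 2(q_L) = 0.
Larkspur's first-order condition: 156 - 4q_L - 2(q_F) = 0.
So q_F = (168 - 2q_L)/4 and q_L = (156 - 2q_F)/4.
Solving the pair: q_F = 30, q_L = 24.
Total output Q = 30 + 24 = 54.

54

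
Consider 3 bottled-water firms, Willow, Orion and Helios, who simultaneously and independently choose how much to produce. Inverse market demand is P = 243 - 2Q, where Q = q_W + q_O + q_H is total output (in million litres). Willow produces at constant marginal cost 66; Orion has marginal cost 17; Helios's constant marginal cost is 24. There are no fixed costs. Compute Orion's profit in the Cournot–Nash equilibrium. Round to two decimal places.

Willow's profit: π_W = (243 - 2Q)q_W - (66q_W). Setting ∂π_W/∂q_W = 0: 177 - 4q_W - 2(q_O + q_H) = 0.
Orion's first-order condition: 226 - 4q_O - 2(q_W + q_H) = 0.
Helios's first-order condition: 219 - 4q_H - 2(q_W + q_O) = 0.
Adding the 3 first-order conditions: 622 − 8Q = 0, so Q = 311/4.
Back-substituting: q_W = (177 − 311/2)/2 = 43/4, q_O = (226 − 311/2)/2 = 141/4, q_H = (219 − 311/2)/2 = 127/4.
Price P = 243 - 2·(311/4) = 175/2.
Orion's profit: (175/2 - 17)·(141/4) = 2485.1250.

2485.13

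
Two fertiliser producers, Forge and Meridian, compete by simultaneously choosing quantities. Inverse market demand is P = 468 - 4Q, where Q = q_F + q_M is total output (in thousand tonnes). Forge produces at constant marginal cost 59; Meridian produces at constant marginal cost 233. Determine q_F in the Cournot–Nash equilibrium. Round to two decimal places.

Forge's profit: π_F = (468 - 4Q)q_F - (59q_F). Setting ∂π_F/∂q_F = 0: 409 - 8q_F - 4(q_M) = 0.
Meridian's profit: π_M = (468 - 4Q)q_M - (233q_M). Setting ∂π_M/∂q_M = 0: 235 - 8q_M - 4(q_F) = 0.
Best responses: q_F = (409 - 4q_M)/8, q_M = (235 - 4q_F)/8.
Solving the pair: q_F = 583/12, q_M = 61/12.

48.58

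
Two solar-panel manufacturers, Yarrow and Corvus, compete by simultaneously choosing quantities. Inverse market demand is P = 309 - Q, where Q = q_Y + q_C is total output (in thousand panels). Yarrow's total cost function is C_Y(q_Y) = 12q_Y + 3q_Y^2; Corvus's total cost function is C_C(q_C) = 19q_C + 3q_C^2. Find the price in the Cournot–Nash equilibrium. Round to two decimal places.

Yarrow's profit: π_Y = (309 - Q)q_Y - (12q_Y + 3q_Y²). Setting ∂π_Y/∂q_Y = 0: 297 - 8q_Y - (q_C) = 0.
Corvus's profit: π_C = (309 - Q)q_C - (19q_C + 3q_C²). Setting ∂π_C/∂q_C = 0: 290 - 8q_C - (q_Y) = 0.
Best responses: q_Y = (297 - q_C)/8, q_C = (290 - q_Y)/8.
Substituting one into the other gives q_Y = 298/9 and q_C = 289/9.
Total output Q = 587/9, so price P = 309 - 587/9 = 243.7778.

243.78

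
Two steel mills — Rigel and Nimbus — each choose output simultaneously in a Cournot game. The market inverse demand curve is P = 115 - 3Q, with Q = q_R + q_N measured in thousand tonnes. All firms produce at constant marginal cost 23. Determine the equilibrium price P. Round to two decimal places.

Each firm earns π_i = (115 - 3Q)q_i - 23q_i.
First-order condition (treating rivals' output as given): 92 - 6q_i - 3q_j = 0.
By symmetry each firm produces the same amount; substituting q_j = q_i yields q_i = 92/9.
Total output Q = 184/9, so price P = 115 - 3·(184/9) = 161/3.

53.67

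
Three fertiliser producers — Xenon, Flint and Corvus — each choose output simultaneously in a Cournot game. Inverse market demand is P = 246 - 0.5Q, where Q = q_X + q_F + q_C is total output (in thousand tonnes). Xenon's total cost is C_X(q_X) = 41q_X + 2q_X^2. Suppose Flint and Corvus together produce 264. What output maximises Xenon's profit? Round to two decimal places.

14.60

With rivals' combined output fixed at 264, Xenon's profit is π_X = (246 - (1/2)·264 - (1/2)q_X)q_X - (41q_X + 2q_X²) = (114 - (1/2)q_X)q_X - (41q_X + 2q_X²).
∂π_X/∂q_X = 73 - 5q_X = 0, so q_X = 73/5.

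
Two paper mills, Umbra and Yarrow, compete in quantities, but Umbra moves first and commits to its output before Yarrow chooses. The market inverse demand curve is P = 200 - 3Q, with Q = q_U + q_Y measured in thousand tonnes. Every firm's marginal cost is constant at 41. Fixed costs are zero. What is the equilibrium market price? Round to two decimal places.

Solve by backward induction. Given q_U, the follower Yarrow maximises π_Y = (200 - 3q_U - 3q_Y)q_Y - 41q_Y.
∂π_Y/∂q_Y = 159 - 3q_U - 6q_Y = 0 gives the reaction function q_Y = (159 - 3q_U)/6.
Umbra substitutes q_Y(q_U) into its own profit: π_U = q_U(200 - 3q_U - (159 - 3q_U)/2) - 41q_U = (241/2 - (3/2)q_U)q_U - 41q_U.
Maximising: ∂π_U/∂q_U = 159/2 - 3q_U = 0, giving q_U = 53/2.
Then q_Y = (159 - 3·(53/2))/6 = 53/4.
Total output Q = 159/4, so price P = 200 - 3·(159/4) = 323/4.

80.75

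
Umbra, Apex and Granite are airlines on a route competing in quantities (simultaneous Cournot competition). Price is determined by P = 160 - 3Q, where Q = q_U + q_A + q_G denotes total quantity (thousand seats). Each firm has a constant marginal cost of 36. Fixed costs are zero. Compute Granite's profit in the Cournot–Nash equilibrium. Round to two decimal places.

320.33

Each firm earns π_i = (160 - 3Q)q_i - 36q_i.
First-order condition (treating rivals' output as given): 124 - 6q_i - 3·Σ_{j≠i} q_j = 0.
By symmetry each firm produces the same amount; substituting Σ_{j≠i} q_j = 2q_i yields q_i = 124/12 = 31/3.
Price P = 160 - 3·31 = 67.
Granite's profit: (67 - 36)·(31/3) = 961/3.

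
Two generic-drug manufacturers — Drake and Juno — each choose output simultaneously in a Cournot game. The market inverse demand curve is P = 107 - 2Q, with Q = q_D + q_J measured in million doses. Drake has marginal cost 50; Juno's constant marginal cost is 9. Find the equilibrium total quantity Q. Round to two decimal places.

Drake's profit: π_D = (107 - 2Q)q_D - (50q_D). Setting ∂π_D/∂q_D = 0: 57 - 4q_D - 2(q_J) = 0.
Juno's profit: π_J = (107 - 2Q)q_J - (9q_J). Setting ∂π_J/∂q_J = 0: 98 - 4q_J - 2(q_D) = 0.
So q_D = (57 - 2q_J)/4 and q_J = (98 - 2q_D)/4.
Substituting one into the other gives q_D = 8/3 and q_J = 139/6.
Total output Q = 8/3 + 139/6 = 155/6.

25.83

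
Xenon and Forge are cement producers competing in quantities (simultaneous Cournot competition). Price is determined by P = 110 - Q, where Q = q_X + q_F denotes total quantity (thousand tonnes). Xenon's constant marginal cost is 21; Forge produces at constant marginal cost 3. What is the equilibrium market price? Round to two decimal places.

44.67

Xenon's profit: π_X = (110 - Q)q_X - (21q_X). Setting ∂π_X/∂q_X = 0: 89 - 2q_X - (q_F) = 0.
Forge's profit: π_F = (110 - Q)q_F - (3q_F). Setting ∂π_F/∂q_F = 0: 107 - 2q_F - (q_X) = 0.
So q_X = (89 - q_F)/2 and q_F = (107 - q_X)/2.
Solving the pair: q_X = 71/3, q_F = 125/3.
Total output Q = 196/3, so price P = 110 - 196/3 = 134/3.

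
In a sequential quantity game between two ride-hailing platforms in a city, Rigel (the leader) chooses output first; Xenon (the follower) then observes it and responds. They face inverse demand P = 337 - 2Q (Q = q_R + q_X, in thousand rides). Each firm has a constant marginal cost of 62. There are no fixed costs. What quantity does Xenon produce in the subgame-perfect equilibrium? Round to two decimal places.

The follower Xenon best-responds to any q_R: π_X = (337 - 2Q)q_X - 62q_X.
∂π_X/∂q_X = 275 - 2q_R - 4q_X = 0 gives the reaction function q_X = (275 - 2q_R)/4.
Rigel substitutes q_X(q_R) into its own profit: π_R = q_R(337 - 2q_R - (275 - 2q_R)/2) - 62q_R = (399/2 - q_R)q_R - 62q_R.
The leader's first-order condition 275/2 - 2q_R = 0 yields q_R = 275/4.
Then q_X = (275 - 2·(275/4))/4 = 275/8.

34.38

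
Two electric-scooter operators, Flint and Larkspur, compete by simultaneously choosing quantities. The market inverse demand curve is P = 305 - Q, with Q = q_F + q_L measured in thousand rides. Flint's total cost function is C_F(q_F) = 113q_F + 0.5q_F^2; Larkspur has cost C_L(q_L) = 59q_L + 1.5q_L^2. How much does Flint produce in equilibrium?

Flint's profit: π_F = (305 - Q)q_F - (113q_F + (1/2)q_F²). Setting ∂π_F/∂q_F = 0: 192 - 3q_F - (q_L) = 0.
Larkspur's profit: π_L = (305 - Q)q_L - (59q_L + (3/2)q_L²). Setting ∂π_L/∂q_L = 0: 246 - 5q_L - (q_F) = 0.
Rearranging gives the reaction functions q_F = (192 - q_L)/3 and q_L = (246 - q_F)/5.
Substituting one into the other gives q_F = 51 and q_L = 39.

51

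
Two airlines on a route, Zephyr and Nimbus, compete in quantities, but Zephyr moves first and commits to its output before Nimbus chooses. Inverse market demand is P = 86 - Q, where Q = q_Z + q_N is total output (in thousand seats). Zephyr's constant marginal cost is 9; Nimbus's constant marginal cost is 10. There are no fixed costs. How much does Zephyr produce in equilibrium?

Solve by backward induction. Given q_Z, the follower Nimbus maximises π_N = (86 - q_Z - q_N)q_N - 10q_N.
Follower FOC: 76 - q_Z - 2q_N = 0, so q_N(q_Z) = (76 - q_Z)/2.
The leader anticipates this reaction. Substituting into P = 86 - Q gives P = 48 - (1/2)q_Z, so π_Z = (48 - (1/2)q_Z)q_Z - 9q_Z.
The leader's first-order condition 39 - q_Z = 0 yields q_Z = 39.
Then q_N = (76 - 39)/2 = 37/2.

39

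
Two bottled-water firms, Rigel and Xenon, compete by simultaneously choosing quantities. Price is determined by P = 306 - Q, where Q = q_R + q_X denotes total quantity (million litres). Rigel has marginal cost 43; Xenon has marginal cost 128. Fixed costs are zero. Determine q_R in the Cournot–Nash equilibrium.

Rigel's profit: π_R = (306 - Q)q_R - (43q_R). Setting ∂π_R/∂q_R = 0: 263 - 2q_R - (q_X) = 0.
Xenon's profit: π_X = (306 - Q)q_X - (128q_X). Setting ∂π_X/∂q_X = 0: 178 - 2q_X - (q_R) = 0.
So q_R = (263 - q_X)/2 and q_X = (178 - q_R)/2.
Solving the pair: q_R = 116, q_X = 31.

116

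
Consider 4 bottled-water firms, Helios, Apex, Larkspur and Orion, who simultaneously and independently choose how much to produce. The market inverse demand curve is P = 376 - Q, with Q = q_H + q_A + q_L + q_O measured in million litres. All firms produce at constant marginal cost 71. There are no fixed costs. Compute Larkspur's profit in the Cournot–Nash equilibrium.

A representative firm's profit is π_i = q_i(376 - Q) - 71q_i.
First-order condition (treating rivals' output as given): 305 - 2q_i - Σ_{j≠i} q_j = 0.
With identical firms every q_j equals q_i, so Σ_{j≠i} q_j = 3q_i and 305 = 5q_i, giving q_i = 61.
Price P = 376 - 244 = 132.
Larkspur's profit: (132 - 71)·61 = 3721.

3721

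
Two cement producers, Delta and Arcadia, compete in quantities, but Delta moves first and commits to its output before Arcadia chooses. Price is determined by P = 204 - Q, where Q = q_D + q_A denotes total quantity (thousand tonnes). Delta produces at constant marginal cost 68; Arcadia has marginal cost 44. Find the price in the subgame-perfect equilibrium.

96

Solve by backward induction. Given q_D, the follower Arcadia maximises π_A = (204 - q_D - q_A)q_A - 44q_A.
Setting the follower's marginal profit to zero, 160 - q_D - 2q_A = 0, i.e. q_A = (160 - q_D)/2.
Delta substitutes q_A(q_D) into its own profit: π_D = q_D(204 - q_D - (160 - q_D)/2) - 68q_D = (124 - (1/2)q_D)q_D - 68q_D.
The leader's first-order condition 56 - q_D = 0 yields q_D = 56.
Then q_A = (160 - 56)/2 = 52.
Total output Q = 108, so price P = 204 - 108 = 96.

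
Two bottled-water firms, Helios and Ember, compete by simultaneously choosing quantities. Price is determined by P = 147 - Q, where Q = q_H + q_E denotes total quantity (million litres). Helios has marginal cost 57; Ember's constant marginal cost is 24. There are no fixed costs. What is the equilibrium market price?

76

Helios's profit: π_H = (147 - Q)q_H - (57q_H). Setting ∂π_H/∂q_H = 0: 90 - 2q_H - (q_E) = 0.
Ember's first-order condition: 123 - 2q_E - (q_H) = 0.
Rearranging gives the reaction functions q_H = (90 - q_E)/2 and q_E = (123 - q_H)/2.
Substituting one into the other gives q_H = 19 and q_E = 52.
Total output Q = 71, so price P = 147 - 71 = 76.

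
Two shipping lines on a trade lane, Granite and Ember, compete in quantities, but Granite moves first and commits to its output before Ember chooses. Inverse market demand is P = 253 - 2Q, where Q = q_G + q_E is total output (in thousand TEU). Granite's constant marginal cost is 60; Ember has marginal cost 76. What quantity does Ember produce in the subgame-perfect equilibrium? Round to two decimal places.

The follower Ember best-responds to any q_G: π_E = (253 - 2Q)q_E - 76q_E.
Follower FOC: 177 - 2q_G - 4q_E = 0, so q_E(q_G) = (177 - 2q_G)/4.
The leader anticipates this reaction. Substituting into P = 253 - 2Q gives P = 329/2 - q_G, so π_G = (329/2 - q_G)q_G - 60q_G.
Leader FOC: 209/2 - 2q_G = 0, so q_G = 209/4.
Then q_E = (177 - 2·(209/4))/4 = 145/8.

18.13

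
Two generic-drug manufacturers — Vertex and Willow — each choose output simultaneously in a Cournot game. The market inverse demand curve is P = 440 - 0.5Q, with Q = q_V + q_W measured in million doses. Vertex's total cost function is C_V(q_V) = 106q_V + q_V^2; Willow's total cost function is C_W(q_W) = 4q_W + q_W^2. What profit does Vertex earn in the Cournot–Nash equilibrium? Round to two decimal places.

12042.24

Vertex's profit: π_V = (440 - 0.5Q)q_V - (106q_V + q_V²). Setting ∂π_V/∂q_V = 0: 334 - 3q_V - (1/2)(q_W) = 0.
Willow's profit: π_W = (440 - 0.5Q)q_W - (4q_W + q_W²). Setting ∂π_W/∂q_W = 0: 436 - 3q_W - (1/2)(q_V) = 0.
So q_V = (334 - (1/2)q_W)/3 and q_W = (436 - (1/2)q_V)/3.
Solving the pair: q_V = 448/5, q_W = 652/5.
Price P = 440 - (1/2)·220 = 330.
Vertex's profit: 330·(448/5) - 106·(448/5) - (448/5)² = 12042.2400.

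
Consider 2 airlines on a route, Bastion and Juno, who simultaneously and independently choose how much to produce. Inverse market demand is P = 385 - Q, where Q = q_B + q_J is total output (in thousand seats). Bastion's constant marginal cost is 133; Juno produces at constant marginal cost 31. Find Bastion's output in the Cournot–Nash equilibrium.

Bastion's profit: π_B = (385 - Q)q_B - (133q_B). Setting ∂π_B/∂q_B = 0: 252 - 2q_B - (q_J) = 0.
Juno's profit: π_J = (385 - Q)q_J - (31q_J). Setting ∂π_J/∂q_J = 0: 354 - 2q_J - (q_B) = 0.
So q_B = (252 - q_J)/2 and q_J = (354 - q_B)/2.
Solving the pair: q_B = 50, q_J = 152.

50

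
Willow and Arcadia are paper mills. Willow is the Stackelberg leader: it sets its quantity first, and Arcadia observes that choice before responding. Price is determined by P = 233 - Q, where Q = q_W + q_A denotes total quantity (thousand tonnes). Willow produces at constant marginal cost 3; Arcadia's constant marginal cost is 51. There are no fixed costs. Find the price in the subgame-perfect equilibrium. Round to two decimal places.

The follower Arcadia best-responds to any q_W: π_A = (233 - Q)q_A - 51q_A.
Follower FOC: 182 - q_W - 2q_A = 0, so q_A(q_W) = (182 - q_W)/2.
Willow substitutes q_A(q_W) into its own profit: π_W = q_W(233 - q_W - (182 - q_W)/2) - 3q_W = (142 - (1/2)q_W)q_W - 3q_W.
Leader FOC: 139 - q_W = 0, so q_W = 139.
Then q_A = (182 - 139)/2 = 43/2.
Total output Q = 321/2, so price P = 233 - 321/2 = 145/2.

72.50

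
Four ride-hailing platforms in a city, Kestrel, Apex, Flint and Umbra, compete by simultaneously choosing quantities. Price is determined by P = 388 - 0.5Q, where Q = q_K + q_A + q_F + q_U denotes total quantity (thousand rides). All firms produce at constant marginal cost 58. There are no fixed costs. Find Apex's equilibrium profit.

Each firm earns π_i = (388 - 0.5Q)q_i - 58q_i.
First-order condition (treating rivals' output as given): 330 - q_i - (1/2)·Σ_{j≠i} q_j = 0.
By symmetry each firm produces the same amount; substituting Σ_{j≠i} q_j = 3q_i yields q_i = 330/(5/2) = 132.
Price P = 388 - (1/2)·528 = 124.
Apex's profit: (124 - 58)·132 = 8712.

8712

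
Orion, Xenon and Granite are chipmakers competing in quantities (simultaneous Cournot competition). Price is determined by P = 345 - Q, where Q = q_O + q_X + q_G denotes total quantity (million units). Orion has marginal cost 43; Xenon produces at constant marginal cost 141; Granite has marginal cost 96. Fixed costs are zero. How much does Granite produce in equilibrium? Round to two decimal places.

60.25

Orion's profit: π_O = (345 - Q)q_O - (43q_O). Setting ∂π_O/∂q_O = 0: 302 - 2q_O - (q_X + q_G) = 0.
Xenon's first-order condition: 204 - 2q_X - (q_O + q_G) = 0.
Granite's profit: π_G = (345 - Q)q_G - (96q_G). Setting ∂π_G/∂q_G = 0: 249 - 2q_G - (q_O + q_X) = 0.
Summing all 3 equations gives 755 − 4Q = 0, hence Q = 755/4.
Back-substituting: q_O = (302 − 755/4) = 453/4, q_X = (204 − 755/4) = 61/4, q_G = (249 − 755/4) = 241/4.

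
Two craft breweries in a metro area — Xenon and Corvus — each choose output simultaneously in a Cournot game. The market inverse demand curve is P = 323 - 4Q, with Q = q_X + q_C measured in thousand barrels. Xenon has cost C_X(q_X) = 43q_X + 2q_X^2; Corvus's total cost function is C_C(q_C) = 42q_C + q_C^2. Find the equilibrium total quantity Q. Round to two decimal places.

Xenon's profit: π_X = (323 - 4Q)q_X - (43q_X + 2q_X²). Setting ∂π_X/∂q_X = 0: 280 - 12q_X - 4(q_C) = 0.
Corvus's first-order condition: 281 - 10q_C - 4(q_X) = 0.
Best responses: q_X = (280 - 4q_C)/12, q_C = (281 - 4q_X)/10.
Solving the pair: q_X = 419/26, q_C = 563/26.
Total output Q = 419/26 + 563/26 = 491/13.

37.77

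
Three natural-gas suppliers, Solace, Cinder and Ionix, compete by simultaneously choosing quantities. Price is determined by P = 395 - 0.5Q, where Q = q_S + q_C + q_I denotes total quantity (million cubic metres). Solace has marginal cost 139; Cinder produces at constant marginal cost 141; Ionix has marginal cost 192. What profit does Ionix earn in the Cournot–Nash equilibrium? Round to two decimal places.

Solace's profit: π_S = (395 - 0.5Q)q_S - (139q_S). Setting ∂π_S/∂q_S = 0: 256 - q_S - (1/2)(q_C + q_I) = 0.
Cinder's first-order condition: 254 - q_C - (1/2)(q_S + q_I) = 0.
Ionix's first-order condition: 203 - q_I - (1/2)(q_S + q_C) = 0.
Summing all 3 equations gives 713 − 2Q = 0, hence Q = 713/2.
Back-substituting: q_S = (256 − 713/4)/(1/2) = 311/2, q_C = (254 − 713/4)/(1/2) = 303/2, q_I = (203 − 713/4)/(1/2) = 99/2.
Price P = 395 - (1/2)·(713/2) = 867/4.
Ionix's profit: (867/4 - 192)·(99/2) = 1225.1250.

1225.13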